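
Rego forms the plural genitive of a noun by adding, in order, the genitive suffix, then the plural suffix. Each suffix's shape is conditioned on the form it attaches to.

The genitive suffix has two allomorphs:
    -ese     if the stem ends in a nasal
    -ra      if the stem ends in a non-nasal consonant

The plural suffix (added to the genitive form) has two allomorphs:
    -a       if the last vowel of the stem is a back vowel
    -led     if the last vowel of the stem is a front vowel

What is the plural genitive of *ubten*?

Since the final consonant of *ubten* is /n/ (a nasal), it takes -ese, giving *ubtenese*.
The genitive form *ubtenese*: last vowel = /e/, a front vowel → -led → *ubteneseled*.

ubteneseled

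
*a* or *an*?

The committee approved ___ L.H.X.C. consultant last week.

an

The indefinite article is chosen by the initial *sound* of the following word, not its spelling.
The initialism *L.H.X.C.* is read letter by letter; the first letter, L, is pronounced /ɛl/, which begins with a vowel sound.
So the article is *an*: The committee approved an L.H.X.C. consultant last week.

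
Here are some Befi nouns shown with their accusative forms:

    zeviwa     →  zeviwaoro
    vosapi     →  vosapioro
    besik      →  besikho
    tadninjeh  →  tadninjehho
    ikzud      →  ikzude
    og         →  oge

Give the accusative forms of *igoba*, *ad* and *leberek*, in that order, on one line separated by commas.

igobaoro, ade, leberekho

Looking at the final sound of each stem: -ho when the stem ends in a voiceless consonant (*besik*, *tadninjeh*); -e when the stem ends in a voiced consonant (*ikzud*, *og*); -oro when the stem ends in a vowel (*zeviwa*, *vosapi*).
*igoba*: final sound = /a/, a vowel → -oro → *igobaoro*.
Since the final sound of *ad* is /d/ (a voiced consonant), it takes -e, giving *ade*.
Since the final sound of *leberek* is /k/ (a voiceless consonant), it takes -ho, giving *leberekho*.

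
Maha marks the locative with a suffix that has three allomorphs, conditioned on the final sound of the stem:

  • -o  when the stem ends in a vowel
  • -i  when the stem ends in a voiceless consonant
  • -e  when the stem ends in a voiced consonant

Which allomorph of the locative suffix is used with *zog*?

*zog*: final sound = /g/, a voiced consonant → -e.

-e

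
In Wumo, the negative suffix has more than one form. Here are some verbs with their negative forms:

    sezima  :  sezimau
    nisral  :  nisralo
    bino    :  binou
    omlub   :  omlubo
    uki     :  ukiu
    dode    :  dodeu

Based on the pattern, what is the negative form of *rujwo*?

The pattern is consonant vs. vowel: -o when the stem ends in a consonant (*nisral*, *omlub*); -u when the stem ends in a vowel (*sezima*, *bino*, *uki*, *dode*).
*rujwo*: final sound = /o/, a vowel → -u → *rujwou*.

rujwou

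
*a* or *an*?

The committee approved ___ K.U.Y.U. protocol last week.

a

The indefinite article is chosen by the initial *sound* of the following word, not its spelling.
The initialism *K.U.Y.U.* is read letter by letter; the first letter, K, is pronounced /keɪ/, which begins with a consonant sound.
So the article is *a*: The committee approved a K.U.Y.U. protocol last week.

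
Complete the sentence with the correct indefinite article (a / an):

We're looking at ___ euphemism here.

a

The indefinite article is chosen by the initial *sound* of the following word, not its spelling.
*euphemism* begins with the sound /juː/ (eu pronounced /juː/) — a consonant sound.
So the article is *a*: We're looking at a euphemism here.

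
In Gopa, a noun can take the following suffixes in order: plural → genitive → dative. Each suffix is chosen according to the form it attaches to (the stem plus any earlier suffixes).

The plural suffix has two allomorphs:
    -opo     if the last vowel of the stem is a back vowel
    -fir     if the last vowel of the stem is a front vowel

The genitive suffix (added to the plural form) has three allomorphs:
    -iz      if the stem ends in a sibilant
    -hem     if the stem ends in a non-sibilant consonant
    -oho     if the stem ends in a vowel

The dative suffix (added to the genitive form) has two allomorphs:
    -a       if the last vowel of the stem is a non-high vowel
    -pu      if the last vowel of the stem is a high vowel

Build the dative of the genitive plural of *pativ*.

pativfirhema

*pativ* — last vowel /i/ (a front vowel) → -fir → *pativfir*.
The plural form *pativfir* — final sound /r/ (a non-sibilant consonant) → -hem → *pativfirhem*.
Since the last vowel of the genitive form *pativfirhem* is /e/ (a non-high vowel), it takes -a, giving *pativfirhema*.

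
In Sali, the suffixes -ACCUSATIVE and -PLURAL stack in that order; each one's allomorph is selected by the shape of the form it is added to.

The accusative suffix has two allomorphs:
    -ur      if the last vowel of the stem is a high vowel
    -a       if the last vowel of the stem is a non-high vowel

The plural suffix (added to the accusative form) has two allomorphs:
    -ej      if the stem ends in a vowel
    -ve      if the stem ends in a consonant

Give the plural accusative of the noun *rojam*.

rojamaej

The last vowel of *rojam* is /a/, which is a non-high vowel, so the accusative suffix is -a, giving *rojama*.
Since the final sound of the accusative form *rojama* is /a/ (a vowel), it takes -ej, giving *rojamaej*.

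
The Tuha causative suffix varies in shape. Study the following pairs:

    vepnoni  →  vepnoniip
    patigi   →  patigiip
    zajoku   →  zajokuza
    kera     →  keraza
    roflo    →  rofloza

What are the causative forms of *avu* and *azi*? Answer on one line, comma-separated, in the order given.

Looking at the last vowel of each stem: -ip when the last vowel of the stem is a front vowel (*vepnoni*, *patigi*); -za when the last vowel of the stem is a back vowel (*zajoku*, *kera*, *roflo*).
Since the last vowel of *avu* is /u/ (a back vowel), it takes -za, giving *avuza*.
Since the last vowel of *azi* is /i/ (a front vowel), it takes -ip, giving *aziip*.

avuza, aziip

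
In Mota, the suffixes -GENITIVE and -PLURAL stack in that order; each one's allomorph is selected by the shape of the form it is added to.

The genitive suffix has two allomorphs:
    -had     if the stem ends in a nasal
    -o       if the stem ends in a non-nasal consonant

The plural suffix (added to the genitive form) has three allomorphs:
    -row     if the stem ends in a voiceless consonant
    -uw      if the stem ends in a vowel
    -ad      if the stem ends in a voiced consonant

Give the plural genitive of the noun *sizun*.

The final consonant of *sizun* is /n/, which is a nasal, so the genitive suffix is -had, giving *sizunhad*.
The genitive form *sizunhad* — final sound /d/ (a voiced consonant) → -ad → *sizunhadad*.

sizunhadad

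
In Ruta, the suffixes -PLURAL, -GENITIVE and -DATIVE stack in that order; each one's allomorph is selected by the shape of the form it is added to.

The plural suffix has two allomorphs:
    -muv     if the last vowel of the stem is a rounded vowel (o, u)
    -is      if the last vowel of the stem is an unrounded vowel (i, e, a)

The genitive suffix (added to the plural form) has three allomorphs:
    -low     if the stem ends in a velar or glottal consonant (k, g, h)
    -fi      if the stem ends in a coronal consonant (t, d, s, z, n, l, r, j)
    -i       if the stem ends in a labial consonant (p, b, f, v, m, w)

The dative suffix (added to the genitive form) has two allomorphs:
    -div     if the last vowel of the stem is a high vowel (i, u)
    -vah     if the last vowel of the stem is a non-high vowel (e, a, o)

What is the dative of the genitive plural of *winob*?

winobmuvidiv

*winob* — last vowel /o/ (a rounded vowel) → -muv → *winobmuv*.
Since the final consonant of the plural form *winobmuv* is /v/ (labial), it takes -i, giving *winobmuvi*.
The genitive form *winobmuvi* — last vowel /i/ (a high vowel) → -div → *winobmuvidiv*.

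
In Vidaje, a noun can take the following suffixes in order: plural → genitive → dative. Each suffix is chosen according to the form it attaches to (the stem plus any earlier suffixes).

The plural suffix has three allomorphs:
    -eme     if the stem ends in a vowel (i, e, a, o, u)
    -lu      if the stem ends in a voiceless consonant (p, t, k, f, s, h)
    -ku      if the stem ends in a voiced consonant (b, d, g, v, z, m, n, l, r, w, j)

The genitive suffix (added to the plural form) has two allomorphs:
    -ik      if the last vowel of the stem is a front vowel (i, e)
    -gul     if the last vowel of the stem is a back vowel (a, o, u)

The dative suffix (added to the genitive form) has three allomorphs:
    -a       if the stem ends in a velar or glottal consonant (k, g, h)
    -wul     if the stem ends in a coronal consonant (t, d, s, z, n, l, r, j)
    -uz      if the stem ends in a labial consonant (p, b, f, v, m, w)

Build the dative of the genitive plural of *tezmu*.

Since the final sound of *tezmu* is /u/ (a vowel), it takes -eme, giving *tezmueme*.
The plural form *tezmueme* — last vowel /e/ (a front vowel) → -ik → *tezmuemeik*.
The final consonant of the genitive form *tezmuemeik* is /k/, which is velar/glottal, so the dative suffix is -a, giving *tezmuemeika*.

tezmuemeika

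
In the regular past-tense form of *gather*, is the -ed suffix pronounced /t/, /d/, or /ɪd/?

The stem *gather* ends in a voiced sound other than /d/.
The -ed suffix is realized as /ɪd/ after /t, d/; as /t/ after other voiceless consonants; and as /d/ after other voiced sounds.
So -ed on *gather* is pronounced /d/.

/d/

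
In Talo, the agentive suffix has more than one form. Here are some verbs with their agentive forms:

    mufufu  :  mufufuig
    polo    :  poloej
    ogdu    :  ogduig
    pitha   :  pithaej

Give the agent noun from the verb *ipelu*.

ipeluig

The suffix is conditioned by the last vowel: -ig when the last vowel of the stem is a high vowel (*mufufu*, *ogdu*); -ej when the last vowel of the stem is a non-high vowel (*polo*, *pitha*).
Since the last vowel of *ipelu* is /u/ (a high vowel), it takes -ig, giving *ipeluig*.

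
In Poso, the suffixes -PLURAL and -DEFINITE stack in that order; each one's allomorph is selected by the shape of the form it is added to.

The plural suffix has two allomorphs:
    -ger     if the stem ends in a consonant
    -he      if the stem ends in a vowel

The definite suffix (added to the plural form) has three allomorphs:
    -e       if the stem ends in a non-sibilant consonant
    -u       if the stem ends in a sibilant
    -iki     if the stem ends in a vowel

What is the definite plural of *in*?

*in*: final sound = /n/, a consonant → -ger → *inger*.
The final sound of the plural form *inger* is /r/, which is a non-sibilant consonant, so the definite suffix is -e, giving *ingere*.

ingere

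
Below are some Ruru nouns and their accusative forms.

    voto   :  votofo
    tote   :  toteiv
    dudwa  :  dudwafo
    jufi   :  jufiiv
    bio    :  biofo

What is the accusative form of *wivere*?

The alternation tracks the last vowel of the stem — -iv when the last vowel of the stem is a front vowel (*tote*, *jufi*); -fo when the last vowel of the stem is a back vowel (*voto*, *dudwa*, *bio*).
*wivere* — last vowel /e/ (a front vowel) → -iv → *wivereiv*.

wivereiv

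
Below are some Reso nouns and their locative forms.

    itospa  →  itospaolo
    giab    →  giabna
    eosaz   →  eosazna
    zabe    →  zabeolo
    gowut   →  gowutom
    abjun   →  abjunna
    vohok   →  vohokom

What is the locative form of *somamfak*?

The pattern is voicing of the final sound: -om when the stem ends in a voiceless consonant (*gowut*, *vohok*); -na when the stem ends in a voiced consonant (*giab*, *eosaz*, *abjun*); -olo when the stem ends in a vowel (*itospa*, *zabe*).
The final sound of *somamfak* is /k/, which is a voiceless consonant, so the suffix is -om, giving *somamfakom*.

somamfakom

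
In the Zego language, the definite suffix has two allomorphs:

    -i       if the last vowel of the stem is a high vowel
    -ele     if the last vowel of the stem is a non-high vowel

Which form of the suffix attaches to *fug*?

The last vowel of *fug* is /u/, which is a high vowel, so the suffix is -i.

-i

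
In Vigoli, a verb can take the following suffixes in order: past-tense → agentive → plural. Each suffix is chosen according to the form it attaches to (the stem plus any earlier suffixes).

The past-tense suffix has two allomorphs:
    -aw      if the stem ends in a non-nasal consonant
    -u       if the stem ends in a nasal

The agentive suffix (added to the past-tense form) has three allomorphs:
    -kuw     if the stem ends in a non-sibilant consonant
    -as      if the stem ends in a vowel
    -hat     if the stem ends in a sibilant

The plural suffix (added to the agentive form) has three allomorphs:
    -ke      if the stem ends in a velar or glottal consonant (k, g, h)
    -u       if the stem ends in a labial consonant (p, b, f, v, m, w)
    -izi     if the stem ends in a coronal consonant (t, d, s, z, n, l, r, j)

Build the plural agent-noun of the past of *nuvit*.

*nuvit*: final consonant = /t/, non-nasal → -aw → *nuvitaw*.
The past-tense form *nuvitaw*: final sound = /w/, a non-sibilant consonant → -kuw → *nuvitawkuw*.
Since the final consonant of the agentive form *nuvitawkuw* is /w/ (labial), it takes -u, giving *nuvitawkuwu*.

nuvitawkuwu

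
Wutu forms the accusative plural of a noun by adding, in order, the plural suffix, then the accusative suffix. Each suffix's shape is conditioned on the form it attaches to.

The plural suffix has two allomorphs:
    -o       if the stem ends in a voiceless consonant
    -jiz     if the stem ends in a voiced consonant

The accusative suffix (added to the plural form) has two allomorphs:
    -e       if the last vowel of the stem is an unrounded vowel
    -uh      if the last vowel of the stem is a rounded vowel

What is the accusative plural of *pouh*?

*pouh*: final consonant = /h/, voiceless → -o → *pouho*.
The plural form *pouho*: last vowel = /o/, a rounded vowel → -uh → *pouhouh*.

pouhouh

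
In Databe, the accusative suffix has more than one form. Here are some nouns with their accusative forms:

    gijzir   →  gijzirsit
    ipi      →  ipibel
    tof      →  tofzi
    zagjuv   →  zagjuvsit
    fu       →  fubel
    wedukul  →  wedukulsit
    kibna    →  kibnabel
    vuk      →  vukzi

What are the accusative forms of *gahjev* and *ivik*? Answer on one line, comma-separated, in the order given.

Looking at the final sound of each stem: -zi when the stem ends in a voiceless consonant (*tof*, *vuk*); -sit when the stem ends in a voiced consonant (*gijzir*, *zagjuv*, *wedukul*); -bel when the stem ends in a vowel (*ipi*, *fu*, *kibna*).
*gahjev*: final sound = /v/, a voiced consonant → -sit → *gahjevsit*.
*ivik* — final sound /k/ (a voiceless consonant) → -zi → *ivikzi*.

gahjevsit, ivikzi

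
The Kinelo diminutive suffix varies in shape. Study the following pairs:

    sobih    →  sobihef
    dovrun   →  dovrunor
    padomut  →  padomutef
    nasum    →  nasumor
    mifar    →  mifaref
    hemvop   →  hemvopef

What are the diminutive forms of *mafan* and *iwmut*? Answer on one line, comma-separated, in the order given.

The suffix is conditioned by the final consonant: -or when the stem ends in a nasal (*dovrun*, *nasum*); -ef when the stem ends in a non-nasal consonant (*sobih*, *padomut*, *mifar*, *hemvop*).
The final consonant of *mafan* is /n/, which is a nasal, so the suffix is -or, giving *mafanor*.
*iwmut* — final consonant /t/ (non-nasal) → -ef → *iwmutef*.

mafanor, iwmutef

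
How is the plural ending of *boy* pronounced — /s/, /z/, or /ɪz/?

/z/

The stem *boy* ends in a voiced non-sibilant sound.
The plural suffix surfaces as /ɪz/ after sibilants, /s/ after other voiceless consonants, and /z/ after other voiced sounds.
So the plural -s on *boy* is pronounced /z/.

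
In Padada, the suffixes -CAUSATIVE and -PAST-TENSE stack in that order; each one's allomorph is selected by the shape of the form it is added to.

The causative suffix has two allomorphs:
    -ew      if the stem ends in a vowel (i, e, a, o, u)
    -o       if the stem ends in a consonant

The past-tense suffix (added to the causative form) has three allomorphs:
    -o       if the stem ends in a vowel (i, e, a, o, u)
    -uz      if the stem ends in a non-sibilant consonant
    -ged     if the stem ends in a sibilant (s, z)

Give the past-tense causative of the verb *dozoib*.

*dozoib* — final sound /b/ (a consonant) → -o → *dozoibo*.
The causative form *dozoibo*: final sound = /o/, a vowel → -o → *dozoiboo*.

dozoiboo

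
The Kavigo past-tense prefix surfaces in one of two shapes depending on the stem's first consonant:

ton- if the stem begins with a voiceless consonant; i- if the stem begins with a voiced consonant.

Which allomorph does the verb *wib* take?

Since the first consonant of *wib* is /w/ (voiced), it takes i-.

i-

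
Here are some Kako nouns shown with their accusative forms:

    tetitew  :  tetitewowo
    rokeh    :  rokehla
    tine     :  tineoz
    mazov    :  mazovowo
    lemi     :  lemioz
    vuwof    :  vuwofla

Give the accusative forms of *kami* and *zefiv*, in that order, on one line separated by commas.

kamioz, zefivowo

The suffix is conditioned by the final sound: -la when the stem ends in a voiceless consonant (*rokeh*, *vuwof*); -owo when the stem ends in a voiced consonant (*tetitew*, *mazov*); -oz when the stem ends in a vowel (*tine*, *lemi*).
The final sound of *kami* is /i/, which is a vowel, so the suffix is -oz, giving *kamioz*.
Since the final sound of *zefiv* is /v/ (a voiced consonant), it takes -owo, giving *zefivowo*.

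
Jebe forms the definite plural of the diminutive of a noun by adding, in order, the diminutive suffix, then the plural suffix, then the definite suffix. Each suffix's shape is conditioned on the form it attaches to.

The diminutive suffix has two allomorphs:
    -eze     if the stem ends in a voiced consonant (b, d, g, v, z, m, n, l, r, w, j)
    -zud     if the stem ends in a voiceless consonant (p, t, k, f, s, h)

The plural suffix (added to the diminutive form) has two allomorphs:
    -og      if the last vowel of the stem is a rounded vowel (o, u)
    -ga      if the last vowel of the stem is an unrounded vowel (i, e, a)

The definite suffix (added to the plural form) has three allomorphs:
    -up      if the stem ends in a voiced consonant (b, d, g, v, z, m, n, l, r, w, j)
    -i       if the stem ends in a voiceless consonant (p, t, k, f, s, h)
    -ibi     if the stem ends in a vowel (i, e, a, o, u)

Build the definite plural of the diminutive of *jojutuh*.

The final consonant of *jojutuh* is /h/, which is voiceless, so the diminutive suffix is -zud, giving *jojutuhzud*.
The last vowel of the diminutive form *jojutuhzud* is /u/, which is a rounded vowel, so the plural suffix is -og, giving *jojutuhzudog*.
Since the final sound of the plural form *jojutuhzudog* is /g/ (a voiced consonant), it takes -up, giving *jojutuhzudogup*.

jojutuhzudogup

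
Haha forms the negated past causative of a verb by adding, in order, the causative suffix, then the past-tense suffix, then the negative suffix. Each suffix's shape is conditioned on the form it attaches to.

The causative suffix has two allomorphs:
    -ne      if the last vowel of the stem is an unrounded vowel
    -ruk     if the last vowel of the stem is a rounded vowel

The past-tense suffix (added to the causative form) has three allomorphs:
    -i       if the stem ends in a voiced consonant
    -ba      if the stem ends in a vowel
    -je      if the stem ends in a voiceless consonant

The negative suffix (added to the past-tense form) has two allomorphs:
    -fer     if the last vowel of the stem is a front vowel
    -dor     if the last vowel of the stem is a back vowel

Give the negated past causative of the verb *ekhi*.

*ekhi*: last vowel = /i/, an unrounded vowel → -ne → *ekhine*.
The final sound of the causative form *ekhine* is /e/, which is a vowel, so the past-tense suffix is -ba, giving *ekhineba*.
Since the last vowel of the past-tense form *ekhineba* is /a/ (a back vowel), it takes -dor, giving *ekhinebador*.

ekhinebador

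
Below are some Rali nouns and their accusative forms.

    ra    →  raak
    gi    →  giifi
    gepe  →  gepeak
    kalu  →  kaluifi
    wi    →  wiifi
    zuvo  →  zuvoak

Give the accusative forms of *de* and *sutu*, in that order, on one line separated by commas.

deak, sutuifi

The alternation tracks the last vowel of the stem — -ifi when the last vowel of the stem is a high vowel (*gi*, *kalu*, *wi*); -ak when the last vowel of the stem is a non-high vowel (*ra*, *gepe*, *zuvo*).
Since the last vowel of *de* is /e/ (a non-high vowel), it takes -ak, giving *deak*.
*sutu*: last vowel = /u/, a high vowel → -ifi → *sutuifi*.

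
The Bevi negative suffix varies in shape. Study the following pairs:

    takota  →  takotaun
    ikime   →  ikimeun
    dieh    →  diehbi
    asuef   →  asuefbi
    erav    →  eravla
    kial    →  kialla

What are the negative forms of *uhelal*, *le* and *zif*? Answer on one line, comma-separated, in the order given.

uhelalla, leun, zifbi

The alternation tracks the final sound of the stem — -bi when the stem ends in a voiceless consonant (*dieh*, *asuef*); -la when the stem ends in a voiced consonant (*erav*, *kial*); -un when the stem ends in a vowel (*takota*, *ikime*).
*uhelal*: final sound = /l/, a voiced consonant → -la → *uhelalla*.
*le*: final sound = /e/, a vowel → -un → *leun*.
*zif* — final sound /f/ (a voiceless consonant) → -bi → *zifbi*.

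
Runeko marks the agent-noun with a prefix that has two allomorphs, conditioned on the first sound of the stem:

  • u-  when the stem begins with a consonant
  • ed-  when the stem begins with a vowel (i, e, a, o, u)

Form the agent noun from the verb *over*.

edover

Since the first sound of *over* is /o/ (a vowel), it takes ed-, giving *edover*.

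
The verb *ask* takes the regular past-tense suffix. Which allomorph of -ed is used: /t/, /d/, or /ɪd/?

/t/

The stem *ask* ends in a voiceless consonant other than /t/.
The -ed suffix is realized as /ɪd/ after /t, d/; as /t/ after other voiceless consonants; and as /d/ after other voiced sounds.
So -ed on *ask* is pronounced /t/.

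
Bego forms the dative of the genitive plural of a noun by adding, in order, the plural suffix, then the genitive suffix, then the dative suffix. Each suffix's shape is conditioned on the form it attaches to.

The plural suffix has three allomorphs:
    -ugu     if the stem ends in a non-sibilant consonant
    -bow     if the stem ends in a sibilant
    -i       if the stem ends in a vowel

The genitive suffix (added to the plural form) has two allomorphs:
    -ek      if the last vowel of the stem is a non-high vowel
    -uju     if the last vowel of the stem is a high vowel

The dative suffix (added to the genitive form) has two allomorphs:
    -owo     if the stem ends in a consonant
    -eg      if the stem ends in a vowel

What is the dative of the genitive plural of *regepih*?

*regepih*: final sound = /h/, a non-sibilant consonant → -ugu → *regepihugu*.
The last vowel of the plural form *regepihugu* is /u/, which is a high vowel, so the genitive suffix is -uju, giving *regepihuguuju*.
The genitive form *regepihuguuju*: final sound = /u/, a vowel → -eg → *regepihuguujueg*.

regepihuguujueg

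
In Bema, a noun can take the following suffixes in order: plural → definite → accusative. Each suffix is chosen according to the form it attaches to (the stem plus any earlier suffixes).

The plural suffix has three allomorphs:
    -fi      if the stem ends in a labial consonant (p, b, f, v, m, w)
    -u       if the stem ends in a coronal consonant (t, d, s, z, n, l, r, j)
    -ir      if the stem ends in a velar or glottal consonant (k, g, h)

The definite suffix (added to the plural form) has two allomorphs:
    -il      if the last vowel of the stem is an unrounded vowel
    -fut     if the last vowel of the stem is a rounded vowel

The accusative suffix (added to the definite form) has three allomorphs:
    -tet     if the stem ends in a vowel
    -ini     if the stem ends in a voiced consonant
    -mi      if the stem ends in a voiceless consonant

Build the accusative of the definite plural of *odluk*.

Since the final consonant of *odluk* is /k/ (velar/glottal), it takes -ir, giving *odlukir*.
Since the last vowel of the plural form *odlukir* is /i/ (an unrounded vowel), it takes -il, giving *odlukiril*.
The definite form *odlukiril* — final sound /l/ (a voiced consonant) → -ini → *odlukirilini*.

odlukirilini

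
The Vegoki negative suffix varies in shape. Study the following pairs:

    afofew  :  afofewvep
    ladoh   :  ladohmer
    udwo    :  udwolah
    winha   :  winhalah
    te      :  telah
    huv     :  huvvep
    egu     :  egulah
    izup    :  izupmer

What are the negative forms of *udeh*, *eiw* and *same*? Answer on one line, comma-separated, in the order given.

udehmer, eiwvep, samelah

The alternation tracks the final sound of the stem — -mer when the stem ends in a voiceless consonant (*ladoh*, *izup*); -vep when the stem ends in a voiced consonant (*afofew*, *huv*); -lah when the stem ends in a vowel (*udwo*, *winha*, *te*, *egu*).
*udeh*: final sound = /h/, a voiceless consonant → -mer → *udehmer*.
The final sound of *eiw* is /w/, which is a voiced consonant, so the suffix is -vep, giving *eiwvep*.
Since the final sound of *same* is /e/ (a vowel), it takes -lah, giving *samelah*.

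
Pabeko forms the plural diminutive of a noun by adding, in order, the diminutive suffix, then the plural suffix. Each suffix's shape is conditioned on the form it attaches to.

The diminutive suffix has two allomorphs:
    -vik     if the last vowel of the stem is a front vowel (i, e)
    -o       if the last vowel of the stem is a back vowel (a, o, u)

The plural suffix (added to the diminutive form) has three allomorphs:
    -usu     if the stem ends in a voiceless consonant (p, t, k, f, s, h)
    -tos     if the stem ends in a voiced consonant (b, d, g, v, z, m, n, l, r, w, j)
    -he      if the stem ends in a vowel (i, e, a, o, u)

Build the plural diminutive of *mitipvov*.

Since the last vowel of *mitipvov* is /o/ (a back vowel), it takes -o, giving *mitipvovo*.
The diminutive form *mitipvovo*: final sound = /o/, a vowel → -he → *mitipvovohe*.

mitipvovohe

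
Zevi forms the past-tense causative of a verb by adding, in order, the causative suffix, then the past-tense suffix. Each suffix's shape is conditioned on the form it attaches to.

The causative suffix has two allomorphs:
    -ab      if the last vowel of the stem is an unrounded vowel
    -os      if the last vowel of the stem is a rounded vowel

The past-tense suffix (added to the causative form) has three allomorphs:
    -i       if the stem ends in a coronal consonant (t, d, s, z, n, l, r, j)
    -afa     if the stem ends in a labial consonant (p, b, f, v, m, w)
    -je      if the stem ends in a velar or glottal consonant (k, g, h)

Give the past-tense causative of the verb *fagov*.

fagovosi

The last vowel of *fagov* is /o/, which is a rounded vowel, so the causative suffix is -os, giving *fagovos*.
The causative form *fagovos* — final consonant /s/ (coronal) → -i → *fagovosi*.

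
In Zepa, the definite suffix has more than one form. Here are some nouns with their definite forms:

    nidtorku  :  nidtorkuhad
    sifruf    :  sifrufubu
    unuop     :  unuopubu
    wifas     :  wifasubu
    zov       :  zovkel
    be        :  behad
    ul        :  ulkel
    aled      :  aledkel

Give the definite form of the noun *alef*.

Looking at the final sound of each stem: -ubu when the stem ends in a voiceless consonant (*sifruf*, *unuop*, *wifas*); -kel when the stem ends in a voiced consonant (*zov*, *ul*, *aled*); -had when the stem ends in a vowel (*nidtorku*, *be*).
*alef*: final sound = /f/, a voiceless consonant → -ubu → *alefubu*.

alefubu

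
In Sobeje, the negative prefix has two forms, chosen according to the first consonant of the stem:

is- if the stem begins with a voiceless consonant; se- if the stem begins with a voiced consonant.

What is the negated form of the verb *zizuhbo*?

Since the first consonant of *zizuhbo* is /z/ (voiced), it takes se-, giving *sezizuhbo*.

sezizuhbo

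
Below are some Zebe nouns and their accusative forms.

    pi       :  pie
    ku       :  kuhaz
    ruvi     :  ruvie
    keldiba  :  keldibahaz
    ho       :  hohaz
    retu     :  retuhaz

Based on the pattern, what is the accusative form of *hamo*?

The suffix is conditioned by the last vowel: -e when the last vowel of the stem is a front vowel (*pi*, *ruvi*); -haz when the last vowel of the stem is a back vowel (*ku*, *keldiba*, *ho*, *retu*).
*hamo* — last vowel /o/ (a back vowel) → -haz → *hamohaz*.

hamohaz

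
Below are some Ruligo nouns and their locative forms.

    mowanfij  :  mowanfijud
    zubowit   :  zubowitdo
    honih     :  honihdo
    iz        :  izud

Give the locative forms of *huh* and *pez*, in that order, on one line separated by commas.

Looking at the final consonant of each stem: -do when the stem ends in a voiceless consonant (*zubowit*, *honih*); -ud when the stem ends in a voiced consonant (*mowanfij*, *iz*).
The final consonant of *huh* is /h/, which is voiceless, so the suffix is -do, giving *huhdo*.
*pez*: final consonant = /z/, voiced → -ud → *pezud*.

huhdo, pezud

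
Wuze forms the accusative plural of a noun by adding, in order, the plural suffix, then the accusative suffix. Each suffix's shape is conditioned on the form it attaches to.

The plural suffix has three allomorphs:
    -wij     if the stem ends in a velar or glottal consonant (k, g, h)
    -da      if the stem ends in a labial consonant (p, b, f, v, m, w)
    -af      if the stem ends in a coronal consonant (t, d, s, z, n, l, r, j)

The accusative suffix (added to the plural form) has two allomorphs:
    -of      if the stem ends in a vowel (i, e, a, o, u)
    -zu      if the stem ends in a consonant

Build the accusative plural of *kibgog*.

kibgogwijzu

The final consonant of *kibgog* is /g/, which is velar/glottal, so the plural suffix is -wij, giving *kibgogwij*.
The final sound of the plural form *kibgogwij* is /j/, which is a consonant, so the accusative suffix is -zu, giving *kibgogwijzu*.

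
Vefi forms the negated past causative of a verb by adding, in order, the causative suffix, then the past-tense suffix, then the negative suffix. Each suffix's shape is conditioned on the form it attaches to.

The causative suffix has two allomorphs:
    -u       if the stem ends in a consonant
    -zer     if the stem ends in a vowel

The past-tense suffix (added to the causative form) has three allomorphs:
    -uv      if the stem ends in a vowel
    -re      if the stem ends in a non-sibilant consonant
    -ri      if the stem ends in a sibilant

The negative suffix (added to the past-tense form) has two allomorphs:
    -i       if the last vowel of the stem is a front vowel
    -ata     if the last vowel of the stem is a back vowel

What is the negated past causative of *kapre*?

*kapre*: final sound = /e/, a vowel → -zer → *kaprezer*.
Since the final sound of the causative form *kaprezer* is /r/ (a non-sibilant consonant), it takes -re, giving *kaprezerre*.
The past-tense form *kaprezerre* — last vowel /e/ (a front vowel) → -i → *kaprezerrei*.

kaprezerrei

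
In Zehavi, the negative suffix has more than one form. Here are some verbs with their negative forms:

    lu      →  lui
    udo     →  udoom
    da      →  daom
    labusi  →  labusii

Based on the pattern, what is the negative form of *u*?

The alternation tracks the last vowel of the stem — -i when the last vowel of the stem is a high vowel (*lu*, *labusi*); -om when the last vowel of the stem is a non-high vowel (*udo*, *da*).
Since the last vowel of *u* is /u/ (a high vowel), it takes -i, giving *ui*.

ui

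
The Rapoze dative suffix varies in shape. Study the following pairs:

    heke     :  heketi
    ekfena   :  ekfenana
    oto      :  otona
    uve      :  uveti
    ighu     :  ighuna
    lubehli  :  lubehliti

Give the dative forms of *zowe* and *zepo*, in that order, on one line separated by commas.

Looking at the last vowel of each stem: -ti when the last vowel of the stem is a front vowel (*heke*, *uve*, *lubehli*); -na when the last vowel of the stem is a back vowel (*ekfena*, *oto*, *ighu*).
*zowe*: last vowel = /e/, a front vowel → -ti → *zoweti*.
*zepo* — last vowel /o/ (a back vowel) → -na → *zepona*.

zoweti, zepona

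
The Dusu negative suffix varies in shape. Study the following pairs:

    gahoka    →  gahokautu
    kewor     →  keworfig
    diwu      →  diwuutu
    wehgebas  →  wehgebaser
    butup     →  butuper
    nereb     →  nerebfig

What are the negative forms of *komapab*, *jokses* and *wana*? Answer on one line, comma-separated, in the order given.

The alternation tracks the final sound of the stem — -er when the stem ends in a voiceless consonant (*wehgebas*, *butup*); -fig when the stem ends in a voiced consonant (*kewor*, *nereb*); -utu when the stem ends in a vowel (*gahoka*, *diwu*).
Since the final sound of *komapab* is /b/ (a voiced consonant), it takes -fig, giving *komapabfig*.
*jokses* — final sound /s/ (a voiceless consonant) → -er → *jokseser*.
*wana* — final sound /a/ (a vowel) → -utu → *wanautu*.

komapabfig, jokseser, wanautu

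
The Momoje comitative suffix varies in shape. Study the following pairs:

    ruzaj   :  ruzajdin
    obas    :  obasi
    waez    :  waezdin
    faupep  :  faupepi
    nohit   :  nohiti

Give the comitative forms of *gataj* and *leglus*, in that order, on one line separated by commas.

The alternation tracks the final consonant of the stem — -i when the stem ends in a voiceless consonant (*obas*, *faupep*, *nohit*); -din when the stem ends in a voiced consonant (*ruzaj*, *waez*).
*gataj* — final consonant /j/ (voiced) → -din → *gatajdin*.
*leglus* — final consonant /s/ (voiceless) → -i → *leglusi*.

gatajdin, leglusi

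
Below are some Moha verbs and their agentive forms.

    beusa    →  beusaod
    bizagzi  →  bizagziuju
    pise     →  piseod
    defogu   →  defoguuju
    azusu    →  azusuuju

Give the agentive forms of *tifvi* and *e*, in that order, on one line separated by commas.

The pattern is height harmony: -uju when the last vowel of the stem is a high vowel (*bizagzi*, *defogu*, *azusu*); -od when the last vowel of the stem is a non-high vowel (*beusa*, *pise*).
The last vowel of *tifvi* is /i/, which is a high vowel, so the suffix is -uju, giving *tifviuju*.
The last vowel of *e* is /e/, which is a non-high vowel, so the suffix is -od, giving *eod*.

tifviuju, eod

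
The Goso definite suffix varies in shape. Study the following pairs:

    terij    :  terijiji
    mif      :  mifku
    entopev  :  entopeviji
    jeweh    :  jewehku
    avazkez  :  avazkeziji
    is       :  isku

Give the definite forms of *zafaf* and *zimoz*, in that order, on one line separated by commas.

zafafku, zimoziji

The suffix is conditioned by the final consonant: -ku when the stem ends in a voiceless consonant (*mif*, *jeweh*, *is*); -iji when the stem ends in a voiced consonant (*terij*, *entopev*, *avazkez*).
*zafaf*: final consonant = /f/, voiceless → -ku → *zafafku*.
Since the final consonant of *zimoz* is /z/ (voiced), it takes -iji, giving *zimoziji*.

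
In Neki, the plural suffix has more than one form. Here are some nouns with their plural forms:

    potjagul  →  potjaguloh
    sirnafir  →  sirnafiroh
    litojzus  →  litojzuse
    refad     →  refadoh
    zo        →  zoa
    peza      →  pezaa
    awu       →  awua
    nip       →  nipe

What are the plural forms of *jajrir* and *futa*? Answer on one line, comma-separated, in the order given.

jajriroh, futaa

Looking at the final sound of each stem: -e when the stem ends in a voiceless consonant (*litojzus*, *nip*); -oh when the stem ends in a voiced consonant (*potjagul*, *sirnafir*, *refad*); -a when the stem ends in a vowel (*zo*, *peza*, *awu*).
*jajrir*: final sound = /r/, a voiced consonant → -oh → *jajriroh*.
*futa* — final sound /a/ (a vowel) → -a → *futaa*.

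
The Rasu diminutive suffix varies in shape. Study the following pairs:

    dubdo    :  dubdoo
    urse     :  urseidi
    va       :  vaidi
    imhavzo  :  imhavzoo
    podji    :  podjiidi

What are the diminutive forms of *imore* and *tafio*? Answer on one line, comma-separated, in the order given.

The pattern is rounding harmony: -o when the last vowel of the stem is a rounded vowel (*dubdo*, *imhavzo*); -idi when the last vowel of the stem is an unrounded vowel (*urse*, *va*, *podji*).
The last vowel of *imore* is /e/, which is an unrounded vowel, so the suffix is -idi, giving *imoreidi*.
Since the last vowel of *tafio* is /o/ (a rounded vowel), it takes -o, giving *tafioo*.

imoreidi, tafioo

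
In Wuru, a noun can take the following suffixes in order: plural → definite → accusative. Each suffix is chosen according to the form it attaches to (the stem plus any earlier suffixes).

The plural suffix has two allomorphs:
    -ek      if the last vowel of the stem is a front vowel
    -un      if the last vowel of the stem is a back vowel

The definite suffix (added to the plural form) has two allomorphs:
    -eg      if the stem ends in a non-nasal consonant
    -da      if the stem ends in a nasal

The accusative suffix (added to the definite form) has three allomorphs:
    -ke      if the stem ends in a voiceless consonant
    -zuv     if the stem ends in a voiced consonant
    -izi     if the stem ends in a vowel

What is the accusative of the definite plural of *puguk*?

Since the last vowel of *puguk* is /u/ (a back vowel), it takes -un, giving *pugukun*.
Since the final consonant of the plural form *pugukun* is /n/ (a nasal), it takes -da, giving *pugukunda*.
The definite form *pugukunda* — final sound /a/ (a vowel) → -izi → *pugukundaizi*.

pugukundaizi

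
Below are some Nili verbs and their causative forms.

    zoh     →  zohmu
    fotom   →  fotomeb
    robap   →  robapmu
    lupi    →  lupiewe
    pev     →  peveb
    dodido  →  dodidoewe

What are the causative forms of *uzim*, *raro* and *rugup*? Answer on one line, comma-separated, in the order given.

The alternation tracks the final sound of the stem — -mu when the stem ends in a voiceless consonant (*zoh*, *robap*); -eb when the stem ends in a voiced consonant (*fotom*, *pev*); -ewe when the stem ends in a vowel (*lupi*, *dodido*).
*uzim*: final sound = /m/, a voiced consonant → -eb → *uzimeb*.
*raro*: final sound = /o/, a vowel → -ewe → *raroewe*.
*rugup* — final sound /p/ (a voiceless consonant) → -mu → *rugupmu*.

uzimeb, raroewe, rugupmu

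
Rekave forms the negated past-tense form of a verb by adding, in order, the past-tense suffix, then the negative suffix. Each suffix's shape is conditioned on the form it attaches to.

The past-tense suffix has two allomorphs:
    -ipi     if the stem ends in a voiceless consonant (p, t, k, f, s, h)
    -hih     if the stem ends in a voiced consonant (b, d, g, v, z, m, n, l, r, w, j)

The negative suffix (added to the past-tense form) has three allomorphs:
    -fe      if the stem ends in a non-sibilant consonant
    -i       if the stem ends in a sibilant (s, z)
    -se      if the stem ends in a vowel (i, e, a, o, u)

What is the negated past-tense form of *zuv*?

The final consonant of *zuv* is /v/, which is voiced, so the past-tense suffix is -hih, giving *zuvhih*.
The final sound of the past-tense form *zuvhih* is /h/, which is a non-sibilant consonant, so the negative suffix is -fe, giving *zuvhihfe*.

zuvhihfe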